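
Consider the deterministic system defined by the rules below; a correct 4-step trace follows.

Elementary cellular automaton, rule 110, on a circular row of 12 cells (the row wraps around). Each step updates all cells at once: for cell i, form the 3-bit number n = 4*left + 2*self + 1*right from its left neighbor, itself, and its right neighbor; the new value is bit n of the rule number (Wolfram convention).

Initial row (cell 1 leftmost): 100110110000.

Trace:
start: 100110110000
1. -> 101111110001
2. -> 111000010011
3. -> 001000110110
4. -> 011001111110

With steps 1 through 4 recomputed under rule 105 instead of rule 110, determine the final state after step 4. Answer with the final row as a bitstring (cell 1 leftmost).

(re-executing steps 1..4 under rule 105; state before step 1: 100110110000)
1. -> 000111110110
2. -> 110100011110
3. -> 111001010011
4. -> 001000100010

001000100010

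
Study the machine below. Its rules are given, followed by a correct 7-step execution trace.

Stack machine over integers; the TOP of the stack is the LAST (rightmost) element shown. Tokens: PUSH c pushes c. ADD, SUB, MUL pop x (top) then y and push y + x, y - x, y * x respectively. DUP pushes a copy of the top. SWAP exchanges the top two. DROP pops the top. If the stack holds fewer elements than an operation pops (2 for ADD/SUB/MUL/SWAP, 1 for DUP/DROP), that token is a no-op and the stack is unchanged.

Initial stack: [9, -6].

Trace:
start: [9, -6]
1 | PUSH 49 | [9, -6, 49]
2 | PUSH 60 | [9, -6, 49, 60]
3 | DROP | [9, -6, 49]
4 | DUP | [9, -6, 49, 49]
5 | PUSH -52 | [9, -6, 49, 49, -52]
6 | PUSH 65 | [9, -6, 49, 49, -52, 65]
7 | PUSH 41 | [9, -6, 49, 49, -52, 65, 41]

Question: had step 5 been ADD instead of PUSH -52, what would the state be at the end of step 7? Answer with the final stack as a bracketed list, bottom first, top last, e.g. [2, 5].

(re-executing from step 5 with the substitution; state before step 5: [9, -6, 49, 49])
5 | ADD | [9, -6, 98]
6 | PUSH 65 | [9, -6, 98, 65]
7 | PUSH 41 | [9, -6, 98, 65, 41]

[9, -6, 98, 65, 41]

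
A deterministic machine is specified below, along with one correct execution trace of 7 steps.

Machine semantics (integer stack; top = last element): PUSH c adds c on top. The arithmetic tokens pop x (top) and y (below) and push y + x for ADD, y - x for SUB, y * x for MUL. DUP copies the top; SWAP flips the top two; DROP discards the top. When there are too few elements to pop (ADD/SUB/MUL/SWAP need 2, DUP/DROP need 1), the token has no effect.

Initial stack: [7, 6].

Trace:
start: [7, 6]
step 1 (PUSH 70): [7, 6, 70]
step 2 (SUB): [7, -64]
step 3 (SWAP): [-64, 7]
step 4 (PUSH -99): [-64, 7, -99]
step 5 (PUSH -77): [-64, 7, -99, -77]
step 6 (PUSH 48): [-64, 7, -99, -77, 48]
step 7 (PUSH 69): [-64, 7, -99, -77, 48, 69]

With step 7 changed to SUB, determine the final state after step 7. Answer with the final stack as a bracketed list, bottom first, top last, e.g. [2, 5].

(re-executing from step 7 with the substitution; state before step 7: [-64, 7, -99, -77, 48])
step 7 (SUB): [-64, 7, -99, -125]

[-64, 7, -99, -125]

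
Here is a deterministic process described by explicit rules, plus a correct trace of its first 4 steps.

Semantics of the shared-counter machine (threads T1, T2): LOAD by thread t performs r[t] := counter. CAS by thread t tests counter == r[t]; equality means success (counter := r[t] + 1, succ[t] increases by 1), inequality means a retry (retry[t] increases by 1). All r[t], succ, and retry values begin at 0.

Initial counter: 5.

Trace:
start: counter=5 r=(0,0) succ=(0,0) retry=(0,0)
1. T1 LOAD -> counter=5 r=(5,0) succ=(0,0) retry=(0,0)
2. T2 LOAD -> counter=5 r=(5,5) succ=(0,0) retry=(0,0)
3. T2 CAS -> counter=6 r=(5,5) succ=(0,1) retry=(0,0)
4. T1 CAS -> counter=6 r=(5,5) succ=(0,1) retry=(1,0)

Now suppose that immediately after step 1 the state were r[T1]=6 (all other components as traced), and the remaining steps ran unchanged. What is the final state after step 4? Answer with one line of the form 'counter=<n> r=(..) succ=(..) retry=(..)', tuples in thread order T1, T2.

counter=7 r=(6,5) succ=(1,1) retry=(0,0)

state after step 1 := counter=5 r=(6,0) succ=(0,0) retry=(0,0)
2. T2 LOAD -> counter=5 r=(6,5) succ=(0,0) retry=(0,0)
3. T2 CAS -> counter=6 r=(6,5) succ=(0,1) retry=(0,0)
4. T1 CAS -> counter=7 r=(6,5) succ=(1,1) retry=(0,0)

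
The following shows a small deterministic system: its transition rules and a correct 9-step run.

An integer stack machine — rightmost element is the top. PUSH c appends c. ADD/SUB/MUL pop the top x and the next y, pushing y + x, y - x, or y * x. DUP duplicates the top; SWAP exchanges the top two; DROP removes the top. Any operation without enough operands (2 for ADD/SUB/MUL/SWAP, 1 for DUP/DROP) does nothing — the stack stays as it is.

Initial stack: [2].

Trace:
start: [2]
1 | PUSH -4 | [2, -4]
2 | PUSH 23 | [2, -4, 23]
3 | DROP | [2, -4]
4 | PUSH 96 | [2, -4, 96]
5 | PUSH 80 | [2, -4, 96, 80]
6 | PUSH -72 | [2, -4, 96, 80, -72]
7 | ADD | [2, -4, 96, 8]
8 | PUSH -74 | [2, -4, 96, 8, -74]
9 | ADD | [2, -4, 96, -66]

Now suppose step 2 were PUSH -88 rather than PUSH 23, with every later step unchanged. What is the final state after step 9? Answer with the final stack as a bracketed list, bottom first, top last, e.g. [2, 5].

(re-executing from step 2 with the substitution; state before step 2: [2, -4])
2 | PUSH -88 | [2, -4, -88]
3 | DROP | [2, -4]
4 | PUSH 96 | [2, -4, 96]
5 | PUSH 80 | [2, -4, 96, 80]
6 | PUSH -72 | [2, -4, 96, 80, -72]
7 | ADD | [2, -4, 96, 8]
8 | PUSH -74 | [2, -4, 96, 8, -74]
9 | ADD | [2, -4, 96, -66]

[2, -4, 96, -66]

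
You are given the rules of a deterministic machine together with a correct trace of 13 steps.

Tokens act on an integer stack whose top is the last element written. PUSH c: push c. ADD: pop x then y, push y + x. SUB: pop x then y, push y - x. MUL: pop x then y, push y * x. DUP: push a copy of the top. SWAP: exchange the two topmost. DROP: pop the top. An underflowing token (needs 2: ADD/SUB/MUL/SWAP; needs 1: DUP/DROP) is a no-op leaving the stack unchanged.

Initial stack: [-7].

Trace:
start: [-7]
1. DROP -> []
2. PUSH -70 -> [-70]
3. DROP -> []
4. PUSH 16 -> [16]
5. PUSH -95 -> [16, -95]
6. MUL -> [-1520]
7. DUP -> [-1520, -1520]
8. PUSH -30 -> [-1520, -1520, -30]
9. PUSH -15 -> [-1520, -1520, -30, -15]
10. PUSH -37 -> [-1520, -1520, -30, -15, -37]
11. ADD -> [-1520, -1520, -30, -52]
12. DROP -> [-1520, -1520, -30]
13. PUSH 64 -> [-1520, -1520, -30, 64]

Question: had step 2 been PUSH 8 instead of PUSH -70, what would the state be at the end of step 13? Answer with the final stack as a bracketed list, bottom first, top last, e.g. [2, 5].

(re-executing from step 2 with the substitution; state before step 2: [])
2. PUSH 8 -> [8]
3. DROP -> []
4. PUSH 16 -> [16]
5. PUSH -95 -> [16, -95]
6. MUL -> [-1520]
7. DUP -> [-1520, -1520]
8. PUSH -30 -> [-1520, -1520, -30]
9. PUSH -15 -> [-1520, -1520, -30, -15]
10. PUSH -37 -> [-1520, -1520, -30, -15, -37]
11. ADD -> [-1520, -1520, -30, -52]
12. DROP -> [-1520, -1520, -30]
13. PUSH 64 -> [-1520, -1520, -30, 64]

[-1520, -1520, -30, 64]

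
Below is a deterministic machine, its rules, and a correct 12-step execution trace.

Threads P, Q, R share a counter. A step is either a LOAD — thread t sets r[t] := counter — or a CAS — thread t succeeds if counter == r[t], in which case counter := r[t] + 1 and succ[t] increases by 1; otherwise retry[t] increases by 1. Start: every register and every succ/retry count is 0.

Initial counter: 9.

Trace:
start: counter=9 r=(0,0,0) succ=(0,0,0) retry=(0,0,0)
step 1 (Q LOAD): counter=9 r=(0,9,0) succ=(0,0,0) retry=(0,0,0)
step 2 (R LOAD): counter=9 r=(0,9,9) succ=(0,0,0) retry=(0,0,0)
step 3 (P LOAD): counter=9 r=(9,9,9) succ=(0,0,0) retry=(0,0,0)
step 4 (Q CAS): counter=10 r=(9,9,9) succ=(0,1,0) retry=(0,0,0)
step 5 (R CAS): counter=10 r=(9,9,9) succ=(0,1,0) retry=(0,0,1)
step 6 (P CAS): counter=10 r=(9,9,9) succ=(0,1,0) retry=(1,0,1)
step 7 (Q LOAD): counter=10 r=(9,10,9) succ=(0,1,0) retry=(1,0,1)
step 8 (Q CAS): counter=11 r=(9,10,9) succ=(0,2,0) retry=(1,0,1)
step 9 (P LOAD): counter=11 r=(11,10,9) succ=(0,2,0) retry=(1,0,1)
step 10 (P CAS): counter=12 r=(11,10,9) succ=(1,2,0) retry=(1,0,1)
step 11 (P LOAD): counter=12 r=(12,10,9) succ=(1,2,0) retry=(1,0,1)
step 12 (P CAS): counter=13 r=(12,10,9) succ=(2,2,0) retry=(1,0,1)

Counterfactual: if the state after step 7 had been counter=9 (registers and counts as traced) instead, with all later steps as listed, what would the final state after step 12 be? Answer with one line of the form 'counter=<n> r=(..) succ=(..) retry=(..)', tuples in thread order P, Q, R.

counter=11 r=(10,10,9) succ=(2,1,0) retry=(1,1,1)

state after step 7 := counter=9 r=(9,10,9) succ=(0,1,0) retry=(1,0,1)
step 8 (Q CAS): counter=9 r=(9,10,9) succ=(0,1,0) retry=(1,1,1)
step 9 (P LOAD): counter=9 r=(9,10,9) succ=(0,1,0) retry=(1,1,1)
step 10 (P CAS): counter=10 r=(9,10,9) succ=(1,1,0) retry=(1,1,1)
step 11 (P LOAD): counter=10 r=(10,10,9) succ=(1,1,0) retry=(1,1,1)
step 12 (P CAS): counter=11 r=(10,10,9) succ=(2,1,0) retry=(1,1,1)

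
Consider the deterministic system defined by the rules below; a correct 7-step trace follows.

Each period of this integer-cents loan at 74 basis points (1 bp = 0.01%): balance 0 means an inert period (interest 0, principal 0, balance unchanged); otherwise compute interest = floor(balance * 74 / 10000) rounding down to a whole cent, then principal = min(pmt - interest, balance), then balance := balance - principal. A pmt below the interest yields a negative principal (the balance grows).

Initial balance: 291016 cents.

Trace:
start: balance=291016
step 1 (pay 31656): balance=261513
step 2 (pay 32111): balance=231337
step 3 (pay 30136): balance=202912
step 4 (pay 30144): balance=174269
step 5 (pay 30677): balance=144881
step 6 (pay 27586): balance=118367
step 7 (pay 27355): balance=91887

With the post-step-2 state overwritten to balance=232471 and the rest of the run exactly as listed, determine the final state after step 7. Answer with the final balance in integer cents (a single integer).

93065

state after step 2 := balance=232471
step 3 (pay 30136): balance=204055
step 4 (pay 30144): balance=175421
step 5 (pay 30677): balance=146042
step 6 (pay 27586): balance=119536
step 7 (pay 27355): balance=93065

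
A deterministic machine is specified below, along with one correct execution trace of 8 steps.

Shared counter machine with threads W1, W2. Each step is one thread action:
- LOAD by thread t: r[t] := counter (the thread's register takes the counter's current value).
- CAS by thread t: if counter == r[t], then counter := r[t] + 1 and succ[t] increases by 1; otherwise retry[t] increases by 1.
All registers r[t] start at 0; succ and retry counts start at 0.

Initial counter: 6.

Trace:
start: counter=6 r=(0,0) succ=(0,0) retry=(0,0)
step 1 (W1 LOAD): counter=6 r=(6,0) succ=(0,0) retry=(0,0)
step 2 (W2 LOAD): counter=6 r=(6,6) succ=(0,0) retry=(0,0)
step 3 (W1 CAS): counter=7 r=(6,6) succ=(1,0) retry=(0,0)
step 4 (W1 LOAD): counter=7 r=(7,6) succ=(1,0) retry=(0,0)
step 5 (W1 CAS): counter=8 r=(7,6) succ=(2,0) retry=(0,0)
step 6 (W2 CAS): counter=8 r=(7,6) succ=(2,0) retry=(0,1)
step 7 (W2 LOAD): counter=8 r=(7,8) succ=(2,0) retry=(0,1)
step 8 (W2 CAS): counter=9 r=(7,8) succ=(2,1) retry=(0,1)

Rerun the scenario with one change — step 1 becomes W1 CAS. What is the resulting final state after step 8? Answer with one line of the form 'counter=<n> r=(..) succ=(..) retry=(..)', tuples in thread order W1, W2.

counter=8 r=(6,7) succ=(1,1) retry=(2,1)

(re-executing from step 1 with the substitution; state before step 1: counter=6 r=(0,0) succ=(0,0) retry=(0,0))
step 1 (W1 CAS): counter=6 r=(0,0) succ=(0,0) retry=(1,0)
step 2 (W2 LOAD): counter=6 r=(0,6) succ=(0,0) retry=(1,0)
step 3 (W1 CAS): counter=6 r=(0,6) succ=(0,0) retry=(2,0)
step 4 (W1 LOAD): counter=6 r=(6,6) succ=(0,0) retry=(2,0)
step 5 (W1 CAS): counter=7 r=(6,6) succ=(1,0) retry=(2,0)
step 6 (W2 CAS): counter=7 r=(6,6) succ=(1,0) retry=(2,1)
step 7 (W2 LOAD): counter=7 r=(6,7) succ=(1,0) retry=(2,1)
step 8 (W2 CAS): counter=8 r=(6,7) succ=(1,1) retry=(2,1)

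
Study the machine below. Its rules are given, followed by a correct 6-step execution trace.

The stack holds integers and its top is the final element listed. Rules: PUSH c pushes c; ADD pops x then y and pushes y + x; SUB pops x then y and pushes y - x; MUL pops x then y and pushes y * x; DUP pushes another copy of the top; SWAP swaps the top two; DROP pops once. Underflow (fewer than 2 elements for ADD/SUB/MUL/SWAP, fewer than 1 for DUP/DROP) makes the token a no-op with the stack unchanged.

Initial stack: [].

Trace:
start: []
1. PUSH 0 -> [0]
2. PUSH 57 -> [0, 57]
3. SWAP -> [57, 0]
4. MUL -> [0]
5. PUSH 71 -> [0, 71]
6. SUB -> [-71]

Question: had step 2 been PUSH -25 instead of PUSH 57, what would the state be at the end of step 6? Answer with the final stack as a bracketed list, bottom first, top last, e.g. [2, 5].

(re-executing from step 2 with the substitution; state before step 2: [0])
2. PUSH -25 -> [0, -25]
3. SWAP -> [-25, 0]
4. MUL -> [0]
5. PUSH 71 -> [0, 71]
6. SUB -> [-71]

[-71]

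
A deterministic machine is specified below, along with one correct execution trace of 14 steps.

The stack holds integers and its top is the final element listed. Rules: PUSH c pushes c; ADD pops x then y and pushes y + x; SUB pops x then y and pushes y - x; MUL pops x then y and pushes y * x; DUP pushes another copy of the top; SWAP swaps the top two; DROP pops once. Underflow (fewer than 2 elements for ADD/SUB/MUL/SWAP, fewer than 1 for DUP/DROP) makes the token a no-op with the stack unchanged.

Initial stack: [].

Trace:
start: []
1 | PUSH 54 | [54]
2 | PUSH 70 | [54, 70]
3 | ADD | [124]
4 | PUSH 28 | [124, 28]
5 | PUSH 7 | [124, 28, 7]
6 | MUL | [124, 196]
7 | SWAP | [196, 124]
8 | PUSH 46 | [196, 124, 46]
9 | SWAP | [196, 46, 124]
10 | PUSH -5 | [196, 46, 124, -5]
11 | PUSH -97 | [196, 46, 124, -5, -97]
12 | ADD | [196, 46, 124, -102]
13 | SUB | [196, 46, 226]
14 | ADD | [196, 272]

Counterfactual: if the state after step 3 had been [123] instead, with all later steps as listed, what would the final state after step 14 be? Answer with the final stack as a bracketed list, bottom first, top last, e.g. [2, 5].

state after step 3 := [123]
4 | PUSH 28 | [123, 28]
5 | PUSH 7 | [123, 28, 7]
6 | MUL | [123, 196]
7 | SWAP | [196, 123]
8 | PUSH 46 | [196, 123, 46]
9 | SWAP | [196, 46, 123]
10 | PUSH -5 | [196, 46, 123, -5]
11 | PUSH -97 | [196, 46, 123, -5, -97]
12 | ADD | [196, 46, 123, -102]
13 | SUB | [196, 46, 225]
14 | ADD | [196, 271]

[196, 271]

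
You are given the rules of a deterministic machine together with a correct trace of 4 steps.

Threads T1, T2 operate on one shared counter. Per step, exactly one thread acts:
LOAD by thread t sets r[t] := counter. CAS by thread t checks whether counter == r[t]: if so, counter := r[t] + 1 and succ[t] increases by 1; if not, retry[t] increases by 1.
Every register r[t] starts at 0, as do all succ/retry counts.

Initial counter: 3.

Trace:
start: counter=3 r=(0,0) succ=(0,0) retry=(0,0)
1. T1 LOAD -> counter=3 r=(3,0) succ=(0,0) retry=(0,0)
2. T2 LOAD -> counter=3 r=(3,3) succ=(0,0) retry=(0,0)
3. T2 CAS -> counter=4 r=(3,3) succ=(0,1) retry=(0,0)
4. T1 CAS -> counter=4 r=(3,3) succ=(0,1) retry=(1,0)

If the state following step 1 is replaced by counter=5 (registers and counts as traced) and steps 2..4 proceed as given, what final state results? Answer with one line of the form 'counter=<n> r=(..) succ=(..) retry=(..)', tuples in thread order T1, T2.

state after step 1 := counter=5 r=(3,0) succ=(0,0) retry=(0,0)
2. T2 LOAD -> counter=5 r=(3,5) succ=(0,0) retry=(0,0)
3. T2 CAS -> counter=6 r=(3,5) succ=(0,1) retry=(0,0)
4. T1 CAS -> counter=6 r=(3,5) succ=(0,1) retry=(1,0)

counter=6 r=(3,5) succ=(0,1) retry=(1,0)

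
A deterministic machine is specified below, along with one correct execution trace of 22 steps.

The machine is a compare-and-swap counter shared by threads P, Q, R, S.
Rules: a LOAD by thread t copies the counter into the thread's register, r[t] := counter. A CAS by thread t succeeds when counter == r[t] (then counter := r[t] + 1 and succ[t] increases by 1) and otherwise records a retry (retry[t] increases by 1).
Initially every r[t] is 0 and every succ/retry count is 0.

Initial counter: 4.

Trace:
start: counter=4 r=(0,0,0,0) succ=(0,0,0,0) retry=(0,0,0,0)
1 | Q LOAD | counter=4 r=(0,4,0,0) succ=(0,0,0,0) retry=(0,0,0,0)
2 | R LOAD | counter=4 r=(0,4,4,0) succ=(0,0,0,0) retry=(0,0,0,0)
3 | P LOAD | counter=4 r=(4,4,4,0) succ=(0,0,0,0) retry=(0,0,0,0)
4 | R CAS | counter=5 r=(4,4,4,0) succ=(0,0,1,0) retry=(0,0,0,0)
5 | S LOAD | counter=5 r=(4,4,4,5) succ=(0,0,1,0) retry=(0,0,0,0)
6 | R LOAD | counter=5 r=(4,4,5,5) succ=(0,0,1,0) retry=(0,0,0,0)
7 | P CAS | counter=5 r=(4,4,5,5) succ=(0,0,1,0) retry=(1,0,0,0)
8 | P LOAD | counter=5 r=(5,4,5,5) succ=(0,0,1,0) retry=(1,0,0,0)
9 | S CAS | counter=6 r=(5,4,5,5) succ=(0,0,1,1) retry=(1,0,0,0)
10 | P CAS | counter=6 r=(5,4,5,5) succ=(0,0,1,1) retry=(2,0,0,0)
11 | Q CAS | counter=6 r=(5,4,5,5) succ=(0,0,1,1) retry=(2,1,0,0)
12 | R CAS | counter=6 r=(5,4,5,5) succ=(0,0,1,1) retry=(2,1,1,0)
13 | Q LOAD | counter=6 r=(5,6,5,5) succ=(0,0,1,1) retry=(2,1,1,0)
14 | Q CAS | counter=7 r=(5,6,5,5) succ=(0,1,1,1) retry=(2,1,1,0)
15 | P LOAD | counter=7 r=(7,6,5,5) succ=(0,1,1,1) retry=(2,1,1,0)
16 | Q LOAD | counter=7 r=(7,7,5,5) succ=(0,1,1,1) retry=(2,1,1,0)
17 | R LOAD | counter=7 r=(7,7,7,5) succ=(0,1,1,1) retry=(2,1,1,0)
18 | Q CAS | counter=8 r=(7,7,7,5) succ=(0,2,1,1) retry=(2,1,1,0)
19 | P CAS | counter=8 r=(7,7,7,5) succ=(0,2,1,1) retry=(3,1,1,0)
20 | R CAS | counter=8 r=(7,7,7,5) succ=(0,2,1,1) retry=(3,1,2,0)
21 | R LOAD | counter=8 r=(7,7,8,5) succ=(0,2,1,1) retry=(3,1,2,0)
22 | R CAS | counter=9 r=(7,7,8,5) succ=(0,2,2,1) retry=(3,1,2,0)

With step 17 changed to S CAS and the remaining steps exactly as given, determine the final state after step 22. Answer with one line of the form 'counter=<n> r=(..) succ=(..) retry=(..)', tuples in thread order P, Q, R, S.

(re-executing from step 17 with the substitution; state before step 17: counter=7 r=(7,7,5,5) succ=(0,1,1,1) retry=(2,1,1,0))
17 | S CAS | counter=7 r=(7,7,5,5) succ=(0,1,1,1) retry=(2,1,1,1)
18 | Q CAS | counter=8 r=(7,7,5,5) succ=(0,2,1,1) retry=(2,1,1,1)
19 | P CAS | counter=8 r=(7,7,5,5) succ=(0,2,1,1) retry=(3,1,1,1)
20 | R CAS | counter=8 r=(7,7,5,5) succ=(0,2,1,1) retry=(3,1,2,1)
21 | R LOAD | counter=8 r=(7,7,8,5) succ=(0,2,1,1) retry=(3,1,2,1)
22 | R CAS | counter=9 r=(7,7,8,5) succ=(0,2,2,1) retry=(3,1,2,1)

counter=9 r=(7,7,8,5) succ=(0,2,2,1) retry=(3,1,2,1)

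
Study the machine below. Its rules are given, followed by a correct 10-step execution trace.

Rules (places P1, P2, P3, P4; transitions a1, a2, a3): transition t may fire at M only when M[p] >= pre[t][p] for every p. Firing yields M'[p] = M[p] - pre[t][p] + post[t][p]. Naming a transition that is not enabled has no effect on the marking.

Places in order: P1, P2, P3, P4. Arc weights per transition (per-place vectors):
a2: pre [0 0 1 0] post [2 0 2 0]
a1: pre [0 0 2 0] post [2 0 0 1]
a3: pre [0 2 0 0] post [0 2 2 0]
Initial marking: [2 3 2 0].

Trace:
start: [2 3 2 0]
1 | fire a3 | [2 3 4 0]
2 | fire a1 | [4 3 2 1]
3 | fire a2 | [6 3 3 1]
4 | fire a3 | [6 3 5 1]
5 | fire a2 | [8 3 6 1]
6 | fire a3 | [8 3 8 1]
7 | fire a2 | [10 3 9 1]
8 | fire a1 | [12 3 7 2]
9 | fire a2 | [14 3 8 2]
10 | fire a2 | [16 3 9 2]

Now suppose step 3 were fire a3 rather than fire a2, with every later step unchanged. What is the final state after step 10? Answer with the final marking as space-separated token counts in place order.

14 3 10 2

(re-executing from step 3 with the substitution; state before step 3: [4 3 2 1])
3 | fire a3 | [4 3 4 1]
4 | fire a3 | [4 3 6 1]
5 | fire a2 | [6 3 7 1]
6 | fire a3 | [6 3 9 1]
7 | fire a2 | [8 3 10 1]
8 | fire a1 | [10 3 8 2]
9 | fire a2 | [12 3 9 2]
10 | fire a2 | [14 3 10 2]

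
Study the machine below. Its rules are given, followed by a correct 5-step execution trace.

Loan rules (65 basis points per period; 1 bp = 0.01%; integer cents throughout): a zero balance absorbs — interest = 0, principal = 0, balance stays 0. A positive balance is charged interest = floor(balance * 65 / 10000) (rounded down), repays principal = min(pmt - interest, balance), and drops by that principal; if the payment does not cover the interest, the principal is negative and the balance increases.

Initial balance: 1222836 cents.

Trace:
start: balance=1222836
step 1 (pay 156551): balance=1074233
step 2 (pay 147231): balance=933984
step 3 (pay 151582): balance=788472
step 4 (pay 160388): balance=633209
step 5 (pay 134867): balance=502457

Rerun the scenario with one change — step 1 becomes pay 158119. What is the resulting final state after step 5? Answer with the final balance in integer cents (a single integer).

500848

(re-executing from step 1 with the substitution; state before step 1: balance=1222836)
step 1 (pay 158119): balance=1072665
step 2 (pay 147231): balance=932406
step 3 (pay 151582): balance=786884
step 4 (pay 160388): balance=631610
step 5 (pay 134867): balance=500848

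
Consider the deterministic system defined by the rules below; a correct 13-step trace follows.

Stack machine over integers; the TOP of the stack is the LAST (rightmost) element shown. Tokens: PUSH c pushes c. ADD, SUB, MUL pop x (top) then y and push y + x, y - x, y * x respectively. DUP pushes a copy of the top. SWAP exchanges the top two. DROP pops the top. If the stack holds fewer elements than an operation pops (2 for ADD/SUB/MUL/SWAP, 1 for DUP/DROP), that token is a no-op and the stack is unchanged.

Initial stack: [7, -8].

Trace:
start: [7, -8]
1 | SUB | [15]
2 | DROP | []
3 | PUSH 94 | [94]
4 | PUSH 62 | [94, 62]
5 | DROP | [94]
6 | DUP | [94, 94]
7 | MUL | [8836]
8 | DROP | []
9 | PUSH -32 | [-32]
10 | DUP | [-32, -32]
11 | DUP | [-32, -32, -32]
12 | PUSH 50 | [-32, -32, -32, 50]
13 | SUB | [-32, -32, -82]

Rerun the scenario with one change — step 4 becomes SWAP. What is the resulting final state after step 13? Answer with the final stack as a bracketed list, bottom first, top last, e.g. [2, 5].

(re-executing from step 4 with the substitution; state before step 4: [94])
4 | SWAP | [94]
5 | DROP | []
6 | DUP | []
7 | MUL | []
8 | DROP | []
9 | PUSH -32 | [-32]
10 | DUP | [-32, -32]
11 | DUP | [-32, -32, -32]
12 | PUSH 50 | [-32, -32, -32, 50]
13 | SUB | [-32, -32, -82]

[-32, -32, -82]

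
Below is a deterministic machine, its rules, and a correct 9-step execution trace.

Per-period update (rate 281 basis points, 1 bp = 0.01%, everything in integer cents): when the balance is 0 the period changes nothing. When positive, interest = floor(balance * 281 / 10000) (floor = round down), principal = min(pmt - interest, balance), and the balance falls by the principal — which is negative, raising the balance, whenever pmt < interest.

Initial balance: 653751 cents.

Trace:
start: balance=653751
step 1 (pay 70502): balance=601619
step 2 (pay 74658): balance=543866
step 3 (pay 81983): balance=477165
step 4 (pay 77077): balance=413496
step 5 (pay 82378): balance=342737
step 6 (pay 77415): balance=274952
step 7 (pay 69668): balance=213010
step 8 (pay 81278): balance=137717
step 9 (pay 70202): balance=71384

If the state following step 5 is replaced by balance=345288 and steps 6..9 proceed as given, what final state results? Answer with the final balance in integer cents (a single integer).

74234

state after step 5 := balance=345288
step 6 (pay 77415): balance=277575
step 7 (pay 69668): balance=215706
step 8 (pay 81278): balance=140489
step 9 (pay 70202): balance=74234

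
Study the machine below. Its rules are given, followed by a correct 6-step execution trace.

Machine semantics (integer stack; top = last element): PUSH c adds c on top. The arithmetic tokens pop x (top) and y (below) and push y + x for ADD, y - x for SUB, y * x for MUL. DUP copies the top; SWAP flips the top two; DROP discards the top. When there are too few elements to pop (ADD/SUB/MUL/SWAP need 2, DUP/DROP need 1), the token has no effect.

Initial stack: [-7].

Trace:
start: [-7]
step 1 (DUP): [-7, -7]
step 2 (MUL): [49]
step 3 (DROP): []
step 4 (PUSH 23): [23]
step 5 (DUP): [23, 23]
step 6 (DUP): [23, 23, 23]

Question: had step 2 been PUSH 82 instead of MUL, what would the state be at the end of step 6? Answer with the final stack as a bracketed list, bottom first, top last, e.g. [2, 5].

[-7, -7, 23, 23, 23]

(re-executing from step 2 with the substitution; state before step 2: [-7, -7])
step 2 (PUSH 82): [-7, -7, 82]
step 3 (DROP): [-7, -7]
step 4 (PUSH 23): [-7, -7, 23]
step 5 (DUP): [-7, -7, 23, 23]
step 6 (DUP): [-7, -7, 23, 23, 23]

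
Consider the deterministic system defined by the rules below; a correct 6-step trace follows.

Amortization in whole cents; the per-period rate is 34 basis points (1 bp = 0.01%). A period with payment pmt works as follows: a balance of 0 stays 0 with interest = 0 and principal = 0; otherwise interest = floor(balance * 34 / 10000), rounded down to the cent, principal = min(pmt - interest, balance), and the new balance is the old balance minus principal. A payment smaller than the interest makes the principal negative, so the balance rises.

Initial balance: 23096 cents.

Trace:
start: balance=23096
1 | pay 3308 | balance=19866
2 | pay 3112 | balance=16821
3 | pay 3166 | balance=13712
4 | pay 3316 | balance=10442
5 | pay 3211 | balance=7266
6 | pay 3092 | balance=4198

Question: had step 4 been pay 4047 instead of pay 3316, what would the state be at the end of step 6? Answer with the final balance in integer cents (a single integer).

(re-executing from step 4 with the substitution; state before step 4: balance=13712)
4 | pay 4047 | balance=9711
5 | pay 3211 | balance=6533
6 | pay 3092 | balance=3463

3463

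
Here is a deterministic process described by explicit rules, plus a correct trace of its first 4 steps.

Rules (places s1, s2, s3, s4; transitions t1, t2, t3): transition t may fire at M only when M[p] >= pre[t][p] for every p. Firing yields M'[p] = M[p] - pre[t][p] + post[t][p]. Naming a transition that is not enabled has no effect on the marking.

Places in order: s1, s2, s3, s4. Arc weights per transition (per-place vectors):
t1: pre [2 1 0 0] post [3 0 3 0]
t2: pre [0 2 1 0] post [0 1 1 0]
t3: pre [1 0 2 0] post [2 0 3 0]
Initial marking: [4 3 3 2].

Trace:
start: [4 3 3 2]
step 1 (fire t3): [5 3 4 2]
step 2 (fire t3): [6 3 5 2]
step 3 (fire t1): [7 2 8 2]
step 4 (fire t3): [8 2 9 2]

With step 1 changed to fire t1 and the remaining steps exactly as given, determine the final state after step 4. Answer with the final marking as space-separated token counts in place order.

(re-executing from step 1 with the substitution; state before step 1: [4 3 3 2])
step 1 (fire t1): [5 2 6 2]
step 2 (fire t3): [6 2 7 2]
step 3 (fire t1): [7 1 10 2]
step 4 (fire t3): [8 1 11 2]

8 1 11 2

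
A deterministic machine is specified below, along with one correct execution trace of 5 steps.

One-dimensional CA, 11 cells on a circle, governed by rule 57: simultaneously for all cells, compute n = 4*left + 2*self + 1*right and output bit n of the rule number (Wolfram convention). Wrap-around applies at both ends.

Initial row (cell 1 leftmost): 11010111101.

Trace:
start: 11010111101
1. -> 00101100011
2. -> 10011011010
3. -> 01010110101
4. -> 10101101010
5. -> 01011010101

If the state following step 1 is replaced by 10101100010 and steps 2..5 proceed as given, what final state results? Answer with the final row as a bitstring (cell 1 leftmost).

state after step 1 := 10101100010
2. -> 01011011001
3. -> 10110110100
4. -> 01101101010
5. -> 01011010101

01011010101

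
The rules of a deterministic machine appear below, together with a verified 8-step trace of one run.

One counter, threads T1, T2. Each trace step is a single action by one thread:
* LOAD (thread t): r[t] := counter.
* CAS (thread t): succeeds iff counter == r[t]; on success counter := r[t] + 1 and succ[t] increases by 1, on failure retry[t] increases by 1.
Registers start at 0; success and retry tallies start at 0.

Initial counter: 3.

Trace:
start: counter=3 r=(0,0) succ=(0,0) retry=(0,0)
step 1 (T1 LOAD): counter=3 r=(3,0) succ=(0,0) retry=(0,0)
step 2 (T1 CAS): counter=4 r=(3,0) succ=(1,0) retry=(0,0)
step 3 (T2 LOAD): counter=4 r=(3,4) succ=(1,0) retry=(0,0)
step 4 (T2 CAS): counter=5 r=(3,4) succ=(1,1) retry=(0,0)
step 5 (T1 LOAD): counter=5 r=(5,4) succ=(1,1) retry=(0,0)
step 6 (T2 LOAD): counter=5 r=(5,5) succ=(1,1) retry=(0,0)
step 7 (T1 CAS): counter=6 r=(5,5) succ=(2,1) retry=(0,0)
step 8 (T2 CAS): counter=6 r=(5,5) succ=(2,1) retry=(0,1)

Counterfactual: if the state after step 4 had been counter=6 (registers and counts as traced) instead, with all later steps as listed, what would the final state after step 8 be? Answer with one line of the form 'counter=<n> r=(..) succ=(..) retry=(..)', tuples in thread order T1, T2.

state after step 4 := counter=6 r=(3,4) succ=(1,1) retry=(0,0)
step 5 (T1 LOAD): counter=6 r=(6,4) succ=(1,1) retry=(0,0)
step 6 (T2 LOAD): counter=6 r=(6,6) succ=(1,1) retry=(0,0)
step 7 (T1 CAS): counter=7 r=(6,6) succ=(2,1) retry=(0,0)
step 8 (T2 CAS): counter=7 r=(6,6) succ=(2,1) retry=(0,1)

counter=7 r=(6,6) succ=(2,1) retry=(0,1)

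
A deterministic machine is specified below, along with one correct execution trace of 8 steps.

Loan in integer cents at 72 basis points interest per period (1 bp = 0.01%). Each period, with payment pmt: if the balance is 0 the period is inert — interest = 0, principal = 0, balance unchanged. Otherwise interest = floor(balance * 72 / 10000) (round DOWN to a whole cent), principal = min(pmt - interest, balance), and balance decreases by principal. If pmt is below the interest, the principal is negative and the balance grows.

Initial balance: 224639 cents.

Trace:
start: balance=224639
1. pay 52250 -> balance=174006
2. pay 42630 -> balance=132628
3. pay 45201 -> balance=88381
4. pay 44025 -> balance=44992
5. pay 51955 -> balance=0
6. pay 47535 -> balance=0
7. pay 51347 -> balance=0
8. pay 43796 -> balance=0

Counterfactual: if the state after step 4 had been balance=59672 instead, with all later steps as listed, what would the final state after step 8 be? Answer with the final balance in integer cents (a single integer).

state after step 4 := balance=59672
5. pay 51955 -> balance=8146
6. pay 47535 -> balance=0
7. pay 51347 -> balance=0
8. pay 43796 -> balance=0

0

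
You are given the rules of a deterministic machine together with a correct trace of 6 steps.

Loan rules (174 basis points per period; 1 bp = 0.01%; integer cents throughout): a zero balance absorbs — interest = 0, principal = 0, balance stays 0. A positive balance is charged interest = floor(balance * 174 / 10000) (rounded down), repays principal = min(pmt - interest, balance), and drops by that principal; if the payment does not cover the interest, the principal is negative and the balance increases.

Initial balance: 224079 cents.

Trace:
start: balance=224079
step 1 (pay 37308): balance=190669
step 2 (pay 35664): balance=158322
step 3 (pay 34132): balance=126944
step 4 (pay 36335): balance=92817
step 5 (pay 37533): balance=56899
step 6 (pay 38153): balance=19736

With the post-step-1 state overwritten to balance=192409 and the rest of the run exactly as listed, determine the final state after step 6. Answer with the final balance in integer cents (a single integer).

21632

state after step 1 := balance=192409
step 2 (pay 35664): balance=160092
step 3 (pay 34132): balance=128745
step 4 (pay 36335): balance=94650
step 5 (pay 37533): balance=58763
step 6 (pay 38153): balance=21632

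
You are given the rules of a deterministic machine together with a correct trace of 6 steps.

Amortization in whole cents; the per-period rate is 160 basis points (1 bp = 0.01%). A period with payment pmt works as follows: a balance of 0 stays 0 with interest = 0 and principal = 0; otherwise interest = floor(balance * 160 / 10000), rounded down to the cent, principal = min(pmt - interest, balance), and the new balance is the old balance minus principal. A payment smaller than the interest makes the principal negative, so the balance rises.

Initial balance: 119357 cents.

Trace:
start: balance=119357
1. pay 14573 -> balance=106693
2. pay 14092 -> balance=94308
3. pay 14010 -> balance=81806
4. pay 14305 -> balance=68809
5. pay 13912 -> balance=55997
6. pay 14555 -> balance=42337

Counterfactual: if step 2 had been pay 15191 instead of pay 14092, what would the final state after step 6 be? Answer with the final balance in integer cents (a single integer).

(re-executing from step 2 with the substitution; state before step 2: balance=106693)
2. pay 15191 -> balance=93209
3. pay 14010 -> balance=80690
4. pay 14305 -> balance=67676
5. pay 13912 -> balance=54846
6. pay 14555 -> balance=41168

41168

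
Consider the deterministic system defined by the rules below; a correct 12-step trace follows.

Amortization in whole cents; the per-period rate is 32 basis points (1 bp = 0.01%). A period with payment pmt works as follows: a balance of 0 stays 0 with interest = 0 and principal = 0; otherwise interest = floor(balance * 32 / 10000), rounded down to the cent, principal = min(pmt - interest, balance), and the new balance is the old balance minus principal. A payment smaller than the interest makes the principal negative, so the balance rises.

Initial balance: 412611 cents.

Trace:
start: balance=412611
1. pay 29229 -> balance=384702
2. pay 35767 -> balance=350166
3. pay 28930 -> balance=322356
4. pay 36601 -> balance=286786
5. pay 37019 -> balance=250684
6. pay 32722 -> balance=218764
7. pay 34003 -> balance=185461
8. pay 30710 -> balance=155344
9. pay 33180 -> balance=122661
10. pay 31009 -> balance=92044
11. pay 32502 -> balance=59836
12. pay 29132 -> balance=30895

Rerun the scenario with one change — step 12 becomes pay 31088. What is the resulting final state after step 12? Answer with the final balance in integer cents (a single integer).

(re-executing from step 12 with the substitution; state before step 12: balance=59836)
12. pay 31088 -> balance=28939

28939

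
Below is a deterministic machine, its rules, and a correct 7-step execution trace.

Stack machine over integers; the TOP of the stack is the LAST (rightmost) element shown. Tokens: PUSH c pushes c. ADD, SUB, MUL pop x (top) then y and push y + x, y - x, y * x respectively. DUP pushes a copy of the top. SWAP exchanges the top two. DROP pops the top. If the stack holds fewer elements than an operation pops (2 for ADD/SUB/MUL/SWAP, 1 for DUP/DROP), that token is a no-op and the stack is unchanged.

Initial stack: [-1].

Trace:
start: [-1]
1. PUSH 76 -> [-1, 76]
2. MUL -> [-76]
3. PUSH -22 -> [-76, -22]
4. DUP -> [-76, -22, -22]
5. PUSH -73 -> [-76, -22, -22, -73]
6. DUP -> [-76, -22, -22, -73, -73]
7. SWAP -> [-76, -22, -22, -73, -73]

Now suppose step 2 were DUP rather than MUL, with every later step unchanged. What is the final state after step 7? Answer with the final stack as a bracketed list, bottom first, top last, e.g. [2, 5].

(re-executing from step 2 with the substitution; state before step 2: [-1, 76])
2. DUP -> [-1, 76, 76]
3. PUSH -22 -> [-1, 76, 76, -22]
4. DUP -> [-1, 76, 76, -22, -22]
5. PUSH -73 -> [-1, 76, 76, -22, -22, -73]
6. DUP -> [-1, 76, 76, -22, -22, -73, -73]
7. SWAP -> [-1, 76, 76, -22, -22, -73, -73]

[-1, 76, 76, -22, -22, -73, -73]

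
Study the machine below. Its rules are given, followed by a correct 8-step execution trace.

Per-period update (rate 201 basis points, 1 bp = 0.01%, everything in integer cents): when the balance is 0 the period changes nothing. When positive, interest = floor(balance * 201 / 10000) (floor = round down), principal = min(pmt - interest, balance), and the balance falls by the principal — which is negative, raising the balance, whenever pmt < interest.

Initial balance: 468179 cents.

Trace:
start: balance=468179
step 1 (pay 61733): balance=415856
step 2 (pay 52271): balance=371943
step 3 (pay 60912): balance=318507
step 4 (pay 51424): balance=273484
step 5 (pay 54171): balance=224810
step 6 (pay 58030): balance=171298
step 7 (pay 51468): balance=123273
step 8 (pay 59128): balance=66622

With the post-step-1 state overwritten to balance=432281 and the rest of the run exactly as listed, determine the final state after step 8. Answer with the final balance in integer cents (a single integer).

85501

state after step 1 := balance=432281
step 2 (pay 52271): balance=388698
step 3 (pay 60912): balance=335598
step 4 (pay 51424): balance=290919
step 5 (pay 54171): balance=242595
step 6 (pay 58030): balance=189441
step 7 (pay 51468): balance=141780
step 8 (pay 59128): balance=85501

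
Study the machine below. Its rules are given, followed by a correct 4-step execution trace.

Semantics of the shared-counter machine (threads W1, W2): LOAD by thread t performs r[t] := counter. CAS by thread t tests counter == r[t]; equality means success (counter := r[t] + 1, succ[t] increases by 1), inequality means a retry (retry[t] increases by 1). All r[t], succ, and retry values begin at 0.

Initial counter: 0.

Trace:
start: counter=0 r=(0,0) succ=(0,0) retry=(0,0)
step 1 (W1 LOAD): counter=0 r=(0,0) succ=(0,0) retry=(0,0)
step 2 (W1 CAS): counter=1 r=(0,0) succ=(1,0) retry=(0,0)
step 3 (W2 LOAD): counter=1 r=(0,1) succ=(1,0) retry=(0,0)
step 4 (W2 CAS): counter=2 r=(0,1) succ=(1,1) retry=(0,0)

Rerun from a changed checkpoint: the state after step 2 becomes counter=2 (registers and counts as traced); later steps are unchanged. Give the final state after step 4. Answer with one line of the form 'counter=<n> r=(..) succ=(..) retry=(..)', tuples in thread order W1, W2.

state after step 2 := counter=2 r=(0,0) succ=(1,0) retry=(0,0)
step 3 (W2 LOAD): counter=2 r=(0,2) succ=(1,0) retry=(0,0)
step 4 (W2 CAS): counter=3 r=(0,2) succ=(1,1) retry=(0,0)

counter=3 r=(0,2) succ=(1,1) retry=(0,0)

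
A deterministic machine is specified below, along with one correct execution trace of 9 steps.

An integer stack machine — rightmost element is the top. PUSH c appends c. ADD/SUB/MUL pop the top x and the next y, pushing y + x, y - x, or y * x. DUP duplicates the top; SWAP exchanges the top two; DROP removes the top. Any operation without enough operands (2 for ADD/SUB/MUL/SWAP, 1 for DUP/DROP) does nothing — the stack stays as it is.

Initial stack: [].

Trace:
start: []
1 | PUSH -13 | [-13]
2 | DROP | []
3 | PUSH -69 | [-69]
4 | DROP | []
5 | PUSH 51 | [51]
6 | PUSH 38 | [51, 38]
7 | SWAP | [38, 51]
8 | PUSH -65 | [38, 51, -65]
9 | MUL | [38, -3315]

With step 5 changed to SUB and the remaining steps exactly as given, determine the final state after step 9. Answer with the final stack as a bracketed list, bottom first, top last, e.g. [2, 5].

(re-executing from step 5 with the substitution; state before step 5: [])
5 | SUB | []
6 | PUSH 38 | [38]
7 | SWAP | [38]
8 | PUSH -65 | [38, -65]
9 | MUL | [-2470]

[-2470]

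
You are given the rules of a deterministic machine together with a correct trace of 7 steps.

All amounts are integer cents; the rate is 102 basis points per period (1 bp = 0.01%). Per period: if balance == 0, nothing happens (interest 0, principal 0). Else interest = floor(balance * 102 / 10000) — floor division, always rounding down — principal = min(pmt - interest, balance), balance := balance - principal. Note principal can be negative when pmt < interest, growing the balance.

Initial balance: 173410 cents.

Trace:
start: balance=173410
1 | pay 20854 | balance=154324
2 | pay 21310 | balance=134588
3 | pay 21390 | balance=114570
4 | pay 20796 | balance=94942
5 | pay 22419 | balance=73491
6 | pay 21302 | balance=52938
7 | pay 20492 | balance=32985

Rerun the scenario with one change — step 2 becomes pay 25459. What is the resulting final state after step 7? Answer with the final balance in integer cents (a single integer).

(re-executing from step 2 with the substitution; state before step 2: balance=154324)
2 | pay 25459 | balance=130439
3 | pay 21390 | balance=110379
4 | pay 20796 | balance=90708
5 | pay 22419 | balance=69214
6 | pay 21302 | balance=48617
7 | pay 20492 | balance=28620

28620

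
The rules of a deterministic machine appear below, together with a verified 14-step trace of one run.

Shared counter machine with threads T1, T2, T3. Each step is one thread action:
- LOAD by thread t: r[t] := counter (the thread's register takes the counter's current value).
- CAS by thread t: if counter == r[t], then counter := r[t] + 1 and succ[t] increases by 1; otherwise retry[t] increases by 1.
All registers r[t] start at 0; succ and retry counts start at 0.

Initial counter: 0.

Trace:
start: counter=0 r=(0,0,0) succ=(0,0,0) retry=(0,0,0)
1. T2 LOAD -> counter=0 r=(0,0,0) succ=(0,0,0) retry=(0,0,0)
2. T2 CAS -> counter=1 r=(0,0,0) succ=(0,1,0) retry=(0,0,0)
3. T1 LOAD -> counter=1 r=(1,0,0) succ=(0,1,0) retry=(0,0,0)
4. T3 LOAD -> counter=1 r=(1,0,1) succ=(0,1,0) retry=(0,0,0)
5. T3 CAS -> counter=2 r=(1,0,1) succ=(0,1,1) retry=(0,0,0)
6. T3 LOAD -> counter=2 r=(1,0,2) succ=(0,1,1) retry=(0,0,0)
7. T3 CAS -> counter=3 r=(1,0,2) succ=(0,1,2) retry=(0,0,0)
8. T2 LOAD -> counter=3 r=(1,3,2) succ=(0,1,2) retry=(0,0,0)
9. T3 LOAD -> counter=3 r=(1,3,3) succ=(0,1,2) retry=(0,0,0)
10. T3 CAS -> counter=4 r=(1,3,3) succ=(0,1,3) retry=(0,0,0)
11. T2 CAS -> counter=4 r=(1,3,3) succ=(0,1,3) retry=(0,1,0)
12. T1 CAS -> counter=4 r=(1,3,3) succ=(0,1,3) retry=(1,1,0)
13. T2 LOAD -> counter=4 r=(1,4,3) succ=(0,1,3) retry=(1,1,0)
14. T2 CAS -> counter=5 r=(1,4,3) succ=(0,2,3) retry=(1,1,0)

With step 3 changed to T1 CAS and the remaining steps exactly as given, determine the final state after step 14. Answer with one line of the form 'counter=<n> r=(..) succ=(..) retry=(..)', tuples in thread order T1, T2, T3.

(re-executing from step 3 with the substitution; state before step 3: counter=1 r=(0,0,0) succ=(0,1,0) retry=(0,0,0))
3. T1 CAS -> counter=1 r=(0,0,0) succ=(0,1,0) retry=(1,0,0)
4. T3 LOAD -> counter=1 r=(0,0,1) succ=(0,1,0) retry=(1,0,0)
5. T3 CAS -> counter=2 r=(0,0,1) succ=(0,1,1) retry=(1,0,0)
6. T3 LOAD -> counter=2 r=(0,0,2) succ=(0,1,1) retry=(1,0,0)
7. T3 CAS -> counter=3 r=(0,0,2) succ=(0,1,2) retry=(1,0,0)
8. T2 LOAD -> counter=3 r=(0,3,2) succ=(0,1,2) retry=(1,0,0)
9. T3 LOAD -> counter=3 r=(0,3,3) succ=(0,1,2) retry=(1,0,0)
10. T3 CAS -> counter=4 r=(0,3,3) succ=(0,1,3) retry=(1,0,0)
11. T2 CAS -> counter=4 r=(0,3,3) succ=(0,1,3) retry=(1,1,0)
12. T1 CAS -> counter=4 r=(0,3,3) succ=(0,1,3) retry=(2,1,0)
13. T2 LOAD -> counter=4 r=(0,4,3) succ=(0,1,3) retry=(2,1,0)
14. T2 CAS -> counter=5 r=(0,4,3) succ=(0,2,3) retry=(2,1,0)

counter=5 r=(0,4,3) succ=(0,2,3) retry=(2,1,0)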